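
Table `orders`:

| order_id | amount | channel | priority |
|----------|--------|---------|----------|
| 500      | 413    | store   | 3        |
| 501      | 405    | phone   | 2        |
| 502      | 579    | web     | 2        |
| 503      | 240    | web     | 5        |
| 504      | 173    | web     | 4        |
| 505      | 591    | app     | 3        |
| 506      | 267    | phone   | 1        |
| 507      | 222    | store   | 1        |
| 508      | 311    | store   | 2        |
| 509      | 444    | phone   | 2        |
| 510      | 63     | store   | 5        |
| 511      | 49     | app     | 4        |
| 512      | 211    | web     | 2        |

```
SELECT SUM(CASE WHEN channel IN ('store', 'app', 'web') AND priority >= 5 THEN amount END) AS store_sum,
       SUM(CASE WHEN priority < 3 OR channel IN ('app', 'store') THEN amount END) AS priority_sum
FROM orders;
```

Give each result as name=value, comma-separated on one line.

store_sum=303, priority_sum=3555

[store_sum: channel IN ('store', 'app', 'web') AND priority >= 5]
order_id=500: ✗
order_id=501: ✗
order_id=502: ✗
order_id=503: ✓ → 240
order_id=504: ✗
order_id=505: ✗
order_id=506: ✗
order_id=507: ✗
order_id=508: ✗
order_id=509: ✗
order_id=510: ✓ → 63
order_id=511: ✗
order_id=512: ✗
store_sum = 240 + 63 = 303
—
[priority_sum: priority < 3 OR channel IN ('app', 'store')]
order_id=500: ✓ → 413
order_id=501: ✓ → 405
order_id=502: ✓ → 579
order_id=503: ✗
order_id=504: ✗
order_id=505: ✓ → 591
order_id=506: ✓ → 267
order_id=507: ✓ → 222
order_id=508: ✓ → 311
order_id=509: ✓ → 444
order_id=510: ✓ → 63
order_id=511: ✓ → 49
order_id=512: ✓ → 211
priority_sum = 413 + 405 + 579 + 591 + 267 + 222 + 311 + 444 + 63 + 49 + 211 = 3555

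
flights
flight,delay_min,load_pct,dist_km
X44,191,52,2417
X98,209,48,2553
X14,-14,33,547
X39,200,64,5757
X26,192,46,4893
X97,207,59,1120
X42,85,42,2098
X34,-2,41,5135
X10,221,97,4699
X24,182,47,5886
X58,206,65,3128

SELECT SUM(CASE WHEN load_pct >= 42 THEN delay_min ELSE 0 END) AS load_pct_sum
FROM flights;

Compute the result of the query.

1693

flight=X44: ✓ → 191
flight=X98: ✓ → 209
flight=X14: ✗
flight=X39: ✓ → 200
flight=X26: ✓ → 192
flight=X97: ✓ → 207
flight=X42: ✓ → 85
flight=X34: ✗
flight=X10: ✓ → 221
flight=X24: ✓ → 182
flight=X58: ✓ → 206
load_pct_sum = 191 + 209 + 200 + 192 + 207 + 85 + 221 + 182 + 206 = 1693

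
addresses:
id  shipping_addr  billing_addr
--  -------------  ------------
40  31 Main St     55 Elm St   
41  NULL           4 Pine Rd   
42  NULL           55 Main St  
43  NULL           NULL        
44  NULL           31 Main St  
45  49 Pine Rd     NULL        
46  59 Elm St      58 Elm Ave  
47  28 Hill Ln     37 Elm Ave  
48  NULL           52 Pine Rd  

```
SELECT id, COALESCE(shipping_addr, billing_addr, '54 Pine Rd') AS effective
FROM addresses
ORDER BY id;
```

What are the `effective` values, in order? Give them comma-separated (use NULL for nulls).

31 Main St, 4 Pine Rd, 55 Main St, 54 Pine Rd, 31 Main St, 49 Pine Rd, 59 Elm St, 28 Hill Ln, 52 Pine Rd

id=40: shipping_addr=31 Main St → 31 Main St
id=41: shipping_addr=NULL, billing_addr=4 Pine Rd → 4 Pine Rd
id=42: shipping_addr=NULL, billing_addr=55 Main St → 55 Main St
id=43: shipping_addr=NULL, billing_addr=NULL, → literal 54 Pine Rd → 54 Pine Rd
id=44: shipping_addr=NULL, billing_addr=31 Main St → 31 Main St
id=45: shipping_addr=49 Pine Rd → 49 Pine Rd
id=46: shipping_addr=59 Elm St → 59 Elm St
id=47: shipping_addr=28 Hill Ln → 28 Hill Ln
id=48: shipping_addr=NULL, billing_addr=52 Pine Rd → 52 Pine Rd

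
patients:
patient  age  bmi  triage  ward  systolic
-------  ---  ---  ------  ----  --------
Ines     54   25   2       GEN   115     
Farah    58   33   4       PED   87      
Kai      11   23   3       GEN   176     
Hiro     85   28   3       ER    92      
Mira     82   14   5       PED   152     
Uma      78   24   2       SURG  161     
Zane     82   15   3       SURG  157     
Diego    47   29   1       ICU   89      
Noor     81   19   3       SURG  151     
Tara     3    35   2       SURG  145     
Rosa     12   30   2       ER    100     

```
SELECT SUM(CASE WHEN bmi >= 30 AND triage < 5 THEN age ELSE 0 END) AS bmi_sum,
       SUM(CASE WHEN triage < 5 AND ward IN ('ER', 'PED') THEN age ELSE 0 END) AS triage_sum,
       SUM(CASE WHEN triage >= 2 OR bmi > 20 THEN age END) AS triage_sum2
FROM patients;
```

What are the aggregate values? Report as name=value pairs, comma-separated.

bmi_sum=73, triage_sum=155, triage_sum2=593

[bmi_sum: bmi >= 30 AND triage < 5]
patient=Ines: ✗
patient=Farah: ✓ → 58
patient=Kai: ✗
patient=Hiro: ✗
patient=Mira: ✗
patient=Uma: ✗
patient=Zane: ✗
patient=Diego: ✗
patient=Noor: ✗
patient=Tara: ✓ → 3
patient=Rosa: ✓ → 12
bmi_sum = 58 + 3 + 12 = 73
—
[triage_sum: triage < 5 AND ward IN ('ER', 'PED')]
patient=Ines: ✗
patient=Farah: ✓ → 58
patient=Kai: ✗
patient=Hiro: ✓ → 85
patient=Mira: ✗
patient=Uma: ✗
patient=Zane: ✗
patient=Diego: ✗
patient=Noor: ✗
patient=Tara: ✗
patient=Rosa: ✓ → 12
triage_sum = 58 + 85 + 12 = 155
—
[triage_sum2: triage >= 2 OR bmi > 20]
patient=Ines: ✓ → 54
patient=Farah: ✓ → 58
patient=Kai: ✓ → 11
patient=Hiro: ✓ → 85
patient=Mira: ✓ → 82
patient=Uma: ✓ → 78
patient=Zane: ✓ → 82
patient=Diego: ✓ → 47
patient=Noor: ✓ → 81
patient=Tara: ✓ → 3
patient=Rosa: ✓ → 12
triage_sum2 = 54 + 58 + 11 + 85 + 82 + 78 + 82 + 47 + 81 + 3 + 12 = 593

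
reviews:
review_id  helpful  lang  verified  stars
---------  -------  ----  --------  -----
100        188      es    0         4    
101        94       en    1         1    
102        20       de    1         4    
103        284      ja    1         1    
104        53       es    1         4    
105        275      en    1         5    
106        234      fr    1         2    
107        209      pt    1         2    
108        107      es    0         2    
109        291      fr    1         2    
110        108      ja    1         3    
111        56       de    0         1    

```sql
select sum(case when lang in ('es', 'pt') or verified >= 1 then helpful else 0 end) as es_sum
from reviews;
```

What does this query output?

review_id=100: ✓ → 188
review_id=101: ✓ → 94
review_id=102: ✓ → 20
review_id=103: ✓ → 284
review_id=104: ✓ → 53
review_id=105: ✓ → 275
review_id=106: ✓ → 234
review_id=107: ✓ → 209
review_id=108: ✓ → 107
review_id=109: ✓ → 291
review_id=110: ✓ → 108
review_id=111: ✗
es_sum = 188 + 94 + 20 + 284 + 53 + 275 + 234 + 209 + 107 + 291 + 108 = 1863

1863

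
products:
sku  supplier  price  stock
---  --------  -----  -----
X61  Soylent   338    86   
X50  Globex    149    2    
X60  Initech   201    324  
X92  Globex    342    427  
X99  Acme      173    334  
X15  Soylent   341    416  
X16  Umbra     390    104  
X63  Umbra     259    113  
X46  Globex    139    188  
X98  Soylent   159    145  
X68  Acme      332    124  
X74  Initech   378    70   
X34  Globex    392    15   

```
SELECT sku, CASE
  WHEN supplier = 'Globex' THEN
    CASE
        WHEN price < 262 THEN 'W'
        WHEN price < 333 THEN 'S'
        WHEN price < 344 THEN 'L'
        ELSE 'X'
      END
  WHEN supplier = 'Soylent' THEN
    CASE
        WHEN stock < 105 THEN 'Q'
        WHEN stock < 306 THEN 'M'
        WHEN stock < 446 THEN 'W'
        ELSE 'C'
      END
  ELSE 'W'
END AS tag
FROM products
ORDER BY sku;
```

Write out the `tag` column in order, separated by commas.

W, W, X, W, W, W, Q, W, W, W, L, M, W

sku=X15: supplier='Soylent' → inner[stock < 446] → W
sku=X16: supplier='Umbra' → outer ELSE → W
sku=X34: supplier='Globex' → inner[ELSE] → X
sku=X46: supplier='Globex' → inner[price < 262] → W
sku=X50: supplier='Globex' → inner[price < 262] → W
sku=X60: supplier='Initech' → outer ELSE → W
sku=X61: supplier='Soylent' → inner[stock < 105] → Q
sku=X63: supplier='Umbra' → outer ELSE → W
sku=X68: supplier='Acme' → outer ELSE → W
sku=X74: supplier='Initech' → outer ELSE → W
sku=X92: supplier='Globex' → inner[price < 344] → L
sku=X98: supplier='Soylent' → inner[stock < 306] → M
sku=X99: supplier='Acme' → outer ELSE → W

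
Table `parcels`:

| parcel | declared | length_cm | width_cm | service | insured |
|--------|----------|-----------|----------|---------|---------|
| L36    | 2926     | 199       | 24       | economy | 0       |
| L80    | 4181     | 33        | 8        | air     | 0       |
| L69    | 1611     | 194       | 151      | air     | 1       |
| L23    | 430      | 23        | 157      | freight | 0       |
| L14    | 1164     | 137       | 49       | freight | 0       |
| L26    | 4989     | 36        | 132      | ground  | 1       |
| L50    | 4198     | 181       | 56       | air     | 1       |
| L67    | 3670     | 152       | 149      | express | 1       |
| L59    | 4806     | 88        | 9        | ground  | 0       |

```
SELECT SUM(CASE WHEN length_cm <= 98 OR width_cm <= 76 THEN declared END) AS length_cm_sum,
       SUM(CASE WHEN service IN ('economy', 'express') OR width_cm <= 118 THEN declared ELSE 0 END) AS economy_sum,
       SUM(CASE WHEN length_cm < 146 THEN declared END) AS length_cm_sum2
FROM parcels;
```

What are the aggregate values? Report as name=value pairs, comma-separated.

length_cm_sum=22694, economy_sum=20945, length_cm_sum2=15570

[length_cm_sum: length_cm <= 98 OR width_cm <= 76]
parcel=L36: ✓ → 2926
parcel=L80: ✓ → 4181
parcel=L69: ✗
parcel=L23: ✓ → 430
parcel=L14: ✓ → 1164
parcel=L26: ✓ → 4989
parcel=L50: ✓ → 4198
parcel=L67: ✗
parcel=L59: ✓ → 4806
length_cm_sum = 2926 + 4181 + 430 + 1164 + 4989 + 4198 + 4806 = 22694
—
[economy_sum: service IN ('economy', 'express') OR width_cm <= 118]
parcel=L36: ✓ → 2926
parcel=L80: ✓ → 4181
parcel=L69: ✗
parcel=L23: ✗
parcel=L14: ✓ → 1164
parcel=L26: ✗
parcel=L50: ✓ → 4198
parcel=L67: ✓ → 3670
parcel=L59: ✓ → 4806
economy_sum = 2926 + 4181 + 1164 + 4198 + 3670 + 4806 = 20945
—
[length_cm_sum2: length_cm < 146]
parcel=L36: ✗
parcel=L80: ✓ → 4181
parcel=L69: ✗
parcel=L23: ✓ → 430
parcel=L14: ✓ → 1164
parcel=L26: ✓ → 4989
parcel=L50: ✗
parcel=L67: ✗
parcel=L59: ✓ → 4806
length_cm_sum2 = 4181 + 430 + 1164 + 4989 + 4806 = 15570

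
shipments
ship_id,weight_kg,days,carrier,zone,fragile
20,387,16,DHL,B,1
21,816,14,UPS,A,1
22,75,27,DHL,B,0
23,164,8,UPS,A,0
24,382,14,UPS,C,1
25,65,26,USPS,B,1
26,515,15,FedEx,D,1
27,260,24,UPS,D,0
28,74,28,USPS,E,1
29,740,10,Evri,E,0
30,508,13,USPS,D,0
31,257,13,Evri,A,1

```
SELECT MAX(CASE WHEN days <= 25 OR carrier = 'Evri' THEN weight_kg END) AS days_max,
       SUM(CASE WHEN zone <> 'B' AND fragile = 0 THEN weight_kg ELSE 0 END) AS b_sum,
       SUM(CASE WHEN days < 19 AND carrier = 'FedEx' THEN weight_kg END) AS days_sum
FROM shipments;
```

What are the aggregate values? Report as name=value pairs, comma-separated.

[days_max: days <= 25 OR carrier = 'Evri']
ship_id=20: ✓ → 387
ship_id=21: ✓ → 816
ship_id=22: ✗
ship_id=23: ✓ → 164
ship_id=24: ✓ → 382
ship_id=25: ✗
ship_id=26: ✓ → 515
ship_id=27: ✓ → 260
ship_id=28: ✗
ship_id=29: ✓ → 740
ship_id=30: ✓ → 508
ship_id=31: ✓ → 257
days_max = MAX(387, 816, 164, 382, 515, 260, 740, 508, 257) = 816
—
[b_sum: zone <> 'B' AND fragile = 0]
ship_id=20: ✗
ship_id=21: ✗
ship_id=22: ✗
ship_id=23: ✓ → 164
ship_id=24: ✗
ship_id=25: ✗
ship_id=26: ✗
ship_id=27: ✓ → 260
ship_id=28: ✗
ship_id=29: ✓ → 740
ship_id=30: ✓ → 508
ship_id=31: ✗
b_sum = 164 + 260 + 740 + 508 = 1672
—
[days_sum: days < 19 AND carrier = 'FedEx']
ship_id=20: ✗
ship_id=21: ✗
ship_id=22: ✗
ship_id=23: ✗
ship_id=24: ✗
ship_id=25: ✗
ship_id=26: ✓ → 515
ship_id=27: ✗
ship_id=28: ✗
ship_id=29: ✗
ship_id=30: ✗
ship_id=31: ✗
days_sum = 515

days_max=816, b_sum=1672, days_sum=515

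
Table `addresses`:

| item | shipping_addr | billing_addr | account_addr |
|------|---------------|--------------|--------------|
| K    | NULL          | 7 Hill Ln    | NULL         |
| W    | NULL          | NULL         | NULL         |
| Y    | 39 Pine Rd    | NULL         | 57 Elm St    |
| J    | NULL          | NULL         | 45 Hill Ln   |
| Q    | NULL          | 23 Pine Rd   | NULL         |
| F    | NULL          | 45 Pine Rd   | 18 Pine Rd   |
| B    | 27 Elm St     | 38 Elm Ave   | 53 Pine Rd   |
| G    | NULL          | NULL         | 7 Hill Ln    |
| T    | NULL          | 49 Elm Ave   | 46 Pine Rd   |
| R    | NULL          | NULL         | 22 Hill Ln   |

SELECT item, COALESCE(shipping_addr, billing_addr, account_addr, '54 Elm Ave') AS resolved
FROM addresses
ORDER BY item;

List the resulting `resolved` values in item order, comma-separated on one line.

item=B: shipping_addr=27 Elm St → 27 Elm St
item=F: shipping_addr=NULL, billing_addr=45 Pine Rd → 45 Pine Rd
item=G: shipping_addr=NULL, billing_addr=NULL, account_addr=7 Hill Ln → 7 Hill Ln
item=J: shipping_addr=NULL, billing_addr=NULL, account_addr=45 Hill Ln → 45 Hill Ln
item=K: shipping_addr=NULL, billing_addr=7 Hill Ln → 7 Hill Ln
item=Q: shipping_addr=NULL, billing_addr=23 Pine Rd → 23 Pine Rd
item=R: shipping_addr=NULL, billing_addr=NULL, account_addr=22 Hill Ln → 22 Hill Ln
item=T: shipping_addr=NULL, billing_addr=49 Elm Ave → 49 Elm Ave
item=W: shipping_addr=NULL, billing_addr=NULL, account_addr=NULL, → literal 54 Elm Ave → 54 Elm Ave
item=Y: shipping_addr=39 Pine Rd → 39 Pine Rd

27 Elm St, 45 Pine Rd, 7 Hill Ln, 45 Hill Ln, 7 Hill Ln, 23 Pine Rd, 22 Hill Ln, 49 Elm Ave, 54 Elm Ave, 39 Pine Rd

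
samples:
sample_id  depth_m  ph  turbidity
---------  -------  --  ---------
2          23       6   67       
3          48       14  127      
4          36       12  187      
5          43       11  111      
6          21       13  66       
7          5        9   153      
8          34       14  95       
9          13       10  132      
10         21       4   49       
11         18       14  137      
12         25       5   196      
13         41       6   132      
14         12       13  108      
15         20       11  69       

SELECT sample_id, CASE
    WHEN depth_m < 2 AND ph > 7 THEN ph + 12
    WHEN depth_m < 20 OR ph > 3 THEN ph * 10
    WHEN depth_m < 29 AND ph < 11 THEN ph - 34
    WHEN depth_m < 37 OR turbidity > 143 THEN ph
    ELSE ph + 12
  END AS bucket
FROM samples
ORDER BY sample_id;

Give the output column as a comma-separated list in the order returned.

60, 140, 120, 110, 130, 90, 140, 100, 40, 140, 50, 60, 130, 110

sample_id=2: depth_m < 20 OR ph > 3 → 60
sample_id=3: depth_m < 20 OR ph > 3 → 140
sample_id=4: depth_m < 20 OR ph > 3 → 120
sample_id=5: depth_m < 20 OR ph > 3 → 110
sample_id=6: depth_m < 20 OR ph > 3 → 130
sample_id=7: depth_m < 20 OR ph > 3 → 90
sample_id=8: depth_m < 20 OR ph > 3 → 140
sample_id=9: depth_m < 20 OR ph > 3 → 100
sample_id=10: depth_m < 20 OR ph > 3 → 40
sample_id=11: depth_m < 20 OR ph > 3 → 140
sample_id=12: depth_m < 20 OR ph > 3 → 50
sample_id=13: depth_m < 20 OR ph > 3 → 60
sample_id=14: depth_m < 20 OR ph > 3 → 130
sample_id=15: depth_m < 20 OR ph > 3 → 110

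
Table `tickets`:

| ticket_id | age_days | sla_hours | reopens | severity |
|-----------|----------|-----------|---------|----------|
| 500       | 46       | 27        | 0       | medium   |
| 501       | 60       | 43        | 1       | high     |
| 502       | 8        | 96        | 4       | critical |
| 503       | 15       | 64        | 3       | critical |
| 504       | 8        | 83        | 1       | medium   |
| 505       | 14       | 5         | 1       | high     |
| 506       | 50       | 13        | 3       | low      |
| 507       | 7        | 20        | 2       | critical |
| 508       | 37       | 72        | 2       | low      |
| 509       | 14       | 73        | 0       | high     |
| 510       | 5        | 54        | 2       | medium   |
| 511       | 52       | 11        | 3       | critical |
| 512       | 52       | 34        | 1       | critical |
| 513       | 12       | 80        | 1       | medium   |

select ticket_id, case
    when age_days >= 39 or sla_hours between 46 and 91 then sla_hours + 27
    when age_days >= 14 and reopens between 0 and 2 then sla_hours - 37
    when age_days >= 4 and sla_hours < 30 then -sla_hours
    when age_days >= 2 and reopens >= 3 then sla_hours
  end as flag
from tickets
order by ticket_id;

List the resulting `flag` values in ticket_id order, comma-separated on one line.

54, 70, 96, 91, 110, -32, 40, -20, 99, 100, 81, 38, 61, 107

ticket_id=500: age_days >= 39 or sla_hours between 46 and 91 → 54
ticket_id=501: age_days >= 39 or sla_hours between 46 and 91 → 70
ticket_id=502: age_days >= 2 and reopens >= 3 → 96
ticket_id=503: age_days >= 39 or sla_hours between 46 and 91 → 91
ticket_id=504: age_days >= 39 or sla_hours between 46 and 91 → 110
ticket_id=505: age_days >= 14 and reopens between 0 and 2 → -32
ticket_id=506: age_days >= 39 or sla_hours between 46 and 91 → 40
ticket_id=507: age_days >= 4 and sla_hours < 30 → -20
ticket_id=508: age_days >= 39 or sla_hours between 46 and 91 → 99
ticket_id=509: age_days >= 39 or sla_hours between 46 and 91 → 100
ticket_id=510: age_days >= 39 or sla_hours between 46 and 91 → 81
ticket_id=511: age_days >= 39 or sla_hours between 46 and 91 → 38
ticket_id=512: age_days >= 39 or sla_hours between 46 and 91 → 61
ticket_id=513: age_days >= 39 or sla_hours between 46 and 91 → 107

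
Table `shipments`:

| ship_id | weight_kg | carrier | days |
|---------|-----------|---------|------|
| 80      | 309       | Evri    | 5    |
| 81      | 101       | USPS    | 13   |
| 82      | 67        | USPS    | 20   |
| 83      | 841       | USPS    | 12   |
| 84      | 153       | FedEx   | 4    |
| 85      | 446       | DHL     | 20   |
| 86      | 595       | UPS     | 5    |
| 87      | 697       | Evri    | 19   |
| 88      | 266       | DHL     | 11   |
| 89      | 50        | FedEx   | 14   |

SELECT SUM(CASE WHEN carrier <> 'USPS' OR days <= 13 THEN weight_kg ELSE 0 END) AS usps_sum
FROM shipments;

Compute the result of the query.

3458

ship_id=80: ✓ → 309
ship_id=81: ✓ → 101
ship_id=82: ✗
ship_id=83: ✓ → 841
ship_id=84: ✓ → 153
ship_id=85: ✓ → 446
ship_id=86: ✓ → 595
ship_id=87: ✓ → 697
ship_id=88: ✓ → 266
ship_id=89: ✓ → 50
usps_sum = 309 + 101 + 841 + 153 + 446 + 595 + 697 + 266 + 50 = 3458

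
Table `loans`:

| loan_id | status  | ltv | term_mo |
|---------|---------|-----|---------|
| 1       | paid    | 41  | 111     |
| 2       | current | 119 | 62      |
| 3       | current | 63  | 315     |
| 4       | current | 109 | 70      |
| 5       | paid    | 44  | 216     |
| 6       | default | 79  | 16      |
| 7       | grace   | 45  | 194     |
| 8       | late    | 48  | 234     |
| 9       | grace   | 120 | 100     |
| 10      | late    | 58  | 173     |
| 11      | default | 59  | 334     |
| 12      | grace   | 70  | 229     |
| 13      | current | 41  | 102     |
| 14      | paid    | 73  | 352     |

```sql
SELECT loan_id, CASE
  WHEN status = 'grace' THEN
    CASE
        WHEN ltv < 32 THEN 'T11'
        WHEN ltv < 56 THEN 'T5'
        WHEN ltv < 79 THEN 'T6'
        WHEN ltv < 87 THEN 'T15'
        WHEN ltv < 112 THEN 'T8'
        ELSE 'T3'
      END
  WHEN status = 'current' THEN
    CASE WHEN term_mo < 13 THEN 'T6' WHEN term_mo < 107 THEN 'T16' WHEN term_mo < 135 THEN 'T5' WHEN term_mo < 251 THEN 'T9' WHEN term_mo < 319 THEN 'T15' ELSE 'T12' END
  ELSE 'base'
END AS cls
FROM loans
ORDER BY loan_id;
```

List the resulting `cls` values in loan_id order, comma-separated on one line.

base, T16, T15, T16, base, base, T5, base, T3, base, base, T6, T16, base

loan_id=1: status='paid' → outer ELSE → base
loan_id=2: status='current' → inner[term_mo < 107] → T16
loan_id=3: status='current' → inner[term_mo < 319] → T15
loan_id=4: status='current' → inner[term_mo < 107] → T16
loan_id=5: status='paid' → outer ELSE → base
loan_id=6: status='default' → outer ELSE → base
loan_id=7: status='grace' → inner[ltv < 56] → T5
loan_id=8: status='late' → outer ELSE → base
loan_id=9: status='grace' → inner[ELSE] → T3
loan_id=10: status='late' → outer ELSE → base
loan_id=11: status='default' → outer ELSE → base
loan_id=12: status='grace' → inner[ltv < 79] → T6
loan_id=13: status='current' → inner[term_mo < 107] → T16
loan_id=14: status='paid' → outer ELSE → base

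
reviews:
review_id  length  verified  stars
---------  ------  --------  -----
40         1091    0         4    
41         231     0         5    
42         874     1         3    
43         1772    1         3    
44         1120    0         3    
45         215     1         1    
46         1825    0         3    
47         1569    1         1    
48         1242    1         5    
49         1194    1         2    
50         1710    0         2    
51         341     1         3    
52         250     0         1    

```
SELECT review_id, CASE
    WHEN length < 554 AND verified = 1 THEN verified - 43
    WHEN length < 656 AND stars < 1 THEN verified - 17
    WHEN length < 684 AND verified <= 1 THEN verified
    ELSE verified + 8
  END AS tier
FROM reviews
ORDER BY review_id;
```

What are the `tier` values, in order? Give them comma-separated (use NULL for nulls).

8, 0, 9, 9, 8, -42, 8, 9, 9, 9, 8, -42, 0

review_id=40: ELSE → 8
review_id=41: length < 684 AND verified <= 1 → 0
review_id=42: ELSE → 9
review_id=43: ELSE → 9
review_id=44: ELSE → 8
review_id=45: length < 554 AND verified = 1 → -42
review_id=46: ELSE → 8
review_id=47: ELSE → 9
review_id=48: ELSE → 9
review_id=49: ELSE → 9
review_id=50: ELSE → 8
review_id=51: length < 554 AND verified = 1 → -42
review_id=52: length < 684 AND verified <= 1 → 0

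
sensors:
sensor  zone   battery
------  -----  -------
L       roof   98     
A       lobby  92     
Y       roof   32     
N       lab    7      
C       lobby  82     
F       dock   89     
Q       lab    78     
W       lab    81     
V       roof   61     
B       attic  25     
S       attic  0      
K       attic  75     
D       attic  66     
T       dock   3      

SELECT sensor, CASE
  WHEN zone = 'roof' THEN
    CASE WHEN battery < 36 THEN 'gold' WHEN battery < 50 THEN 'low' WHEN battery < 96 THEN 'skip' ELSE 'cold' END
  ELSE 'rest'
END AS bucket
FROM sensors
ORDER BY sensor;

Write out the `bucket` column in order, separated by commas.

sensor=A: zone='lobby' → outer ELSE → rest
sensor=B: zone='attic' → outer ELSE → rest
sensor=C: zone='lobby' → outer ELSE → rest
sensor=D: zone='attic' → outer ELSE → rest
sensor=F: zone='dock' → outer ELSE → rest
sensor=K: zone='attic' → outer ELSE → rest
sensor=L: zone='roof' → inner[ELSE] → cold
sensor=N: zone='lab' → outer ELSE → rest
sensor=Q: zone='lab' → outer ELSE → rest
sensor=S: zone='attic' → outer ELSE → rest
sensor=T: zone='dock' → outer ELSE → rest
sensor=V: zone='roof' → inner[battery < 96] → skip
sensor=W: zone='lab' → outer ELSE → rest
sensor=Y: zone='roof' → inner[battery < 36] → gold

rest, rest, rest, rest, rest, rest, cold, rest, rest, rest, rest, skip, rest, gold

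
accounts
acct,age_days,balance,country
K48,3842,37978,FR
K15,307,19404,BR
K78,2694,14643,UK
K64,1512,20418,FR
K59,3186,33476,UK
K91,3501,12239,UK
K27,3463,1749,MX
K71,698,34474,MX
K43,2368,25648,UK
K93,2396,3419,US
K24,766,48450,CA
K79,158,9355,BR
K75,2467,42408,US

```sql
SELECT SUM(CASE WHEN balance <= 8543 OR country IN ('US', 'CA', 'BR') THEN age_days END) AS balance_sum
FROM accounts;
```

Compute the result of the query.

9557

acct=K48: ✗
acct=K15: ✓ → 307
acct=K78: ✗
acct=K64: ✗
acct=K59: ✗
acct=K91: ✗
acct=K27: ✓ → 3463
acct=K71: ✗
acct=K43: ✗
acct=K93: ✓ → 2396
acct=K24: ✓ → 766
acct=K79: ✓ → 158
acct=K75: ✓ → 2467
balance_sum = 307 + 3463 + 2396 + 766 + 158 + 2467 = 9557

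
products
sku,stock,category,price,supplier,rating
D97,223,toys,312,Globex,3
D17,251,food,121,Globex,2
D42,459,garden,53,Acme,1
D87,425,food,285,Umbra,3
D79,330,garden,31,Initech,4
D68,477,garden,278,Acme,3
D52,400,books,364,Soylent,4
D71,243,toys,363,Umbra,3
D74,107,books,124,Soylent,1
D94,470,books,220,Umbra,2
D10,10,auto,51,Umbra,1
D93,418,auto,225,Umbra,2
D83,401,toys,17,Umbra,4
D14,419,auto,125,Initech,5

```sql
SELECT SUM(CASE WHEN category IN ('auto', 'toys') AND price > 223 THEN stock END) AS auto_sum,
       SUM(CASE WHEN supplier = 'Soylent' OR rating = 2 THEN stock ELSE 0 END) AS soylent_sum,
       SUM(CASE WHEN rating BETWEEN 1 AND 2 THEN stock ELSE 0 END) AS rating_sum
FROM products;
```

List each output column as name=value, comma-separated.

auto_sum=884, soylent_sum=1646, rating_sum=1715

[auto_sum: category IN ('auto', 'toys') AND price > 223]
sku=D97: ✓ → 223
sku=D17: ✗
sku=D42: ✗
sku=D87: ✗
sku=D79: ✗
sku=D68: ✗
sku=D52: ✗
sku=D71: ✓ → 243
sku=D74: ✗
sku=D94: ✗
sku=D10: ✗
sku=D93: ✓ → 418
sku=D83: ✗
sku=D14: ✗
auto_sum = 223 + 243 + 418 = 884
—
[soylent_sum: supplier = 'Soylent' OR rating = 2]
sku=D97: ✗
sku=D17: ✓ → 251
sku=D42: ✗
sku=D87: ✗
sku=D79: ✗
sku=D68: ✗
sku=D52: ✓ → 400
sku=D71: ✗
sku=D74: ✓ → 107
sku=D94: ✓ → 470
sku=D10: ✗
sku=D93: ✓ → 418
sku=D83: ✗
sku=D14: ✗
soylent_sum = 251 + 400 + 107 + 470 + 418 = 1646
—
[rating_sum: rating BETWEEN 1 AND 2]
sku=D97: ✗
sku=D17: ✓ → 251
sku=D42: ✓ → 459
sku=D87: ✗
sku=D79: ✗
sku=D68: ✗
sku=D52: ✗
sku=D71: ✗
sku=D74: ✓ → 107
sku=D94: ✓ → 470
sku=D10: ✓ → 10
sku=D93: ✓ → 418
sku=D83: ✗
sku=D14: ✗
rating_sum = 251 + 459 + 107 + 470 + 10 + 418 = 1715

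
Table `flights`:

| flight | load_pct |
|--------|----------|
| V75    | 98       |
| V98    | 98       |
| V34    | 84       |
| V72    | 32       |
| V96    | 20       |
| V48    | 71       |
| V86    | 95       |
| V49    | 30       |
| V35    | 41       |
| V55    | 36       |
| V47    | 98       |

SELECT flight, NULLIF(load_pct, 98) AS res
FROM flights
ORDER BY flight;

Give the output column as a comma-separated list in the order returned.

84, 41, NULL, 71, 30, 36, 32, NULL, 95, 20, NULL

flight=V34: load_pct=84 vs 98: differ → 84
flight=V35: load_pct=41 vs 98: differ → 41
flight=V47: load_pct=98 vs 98: equal → NULL
flight=V48: load_pct=71 vs 98: differ → 71
flight=V49: load_pct=30 vs 98: differ → 30
flight=V55: load_pct=36 vs 98: differ → 36
flight=V72: load_pct=32 vs 98: differ → 32
flight=V75: load_pct=98 vs 98: equal → NULL
flight=V86: load_pct=95 vs 98: differ → 95
flight=V96: load_pct=20 vs 98: differ → 20
flight=V98: load_pct=98 vs 98: equal → NULL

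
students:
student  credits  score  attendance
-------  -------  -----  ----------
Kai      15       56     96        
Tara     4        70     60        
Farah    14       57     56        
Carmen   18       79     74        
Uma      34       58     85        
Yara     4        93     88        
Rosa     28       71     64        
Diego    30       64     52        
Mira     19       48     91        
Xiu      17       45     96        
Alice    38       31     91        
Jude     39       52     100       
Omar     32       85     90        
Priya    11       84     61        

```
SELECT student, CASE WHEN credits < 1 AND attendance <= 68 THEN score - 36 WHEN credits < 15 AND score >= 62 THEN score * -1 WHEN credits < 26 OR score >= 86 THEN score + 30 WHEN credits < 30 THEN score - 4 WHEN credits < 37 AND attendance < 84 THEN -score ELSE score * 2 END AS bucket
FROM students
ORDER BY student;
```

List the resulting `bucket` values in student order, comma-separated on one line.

62, 109, -64, 87, 104, 86, 78, 170, -84, 67, -70, 116, 75, -93

student=Alice: ELSE → 62
student=Carmen: credits < 26 OR score >= 86 → 109
student=Diego: credits < 37 AND attendance < 84 → -64
student=Farah: credits < 26 OR score >= 86 → 87
student=Jude: ELSE → 104
student=Kai: credits < 26 OR score >= 86 → 86
student=Mira: credits < 26 OR score >= 86 → 78
student=Omar: ELSE → 170
student=Priya: credits < 15 AND score >= 62 → -84
student=Rosa: credits < 30 → 67
student=Tara: credits < 15 AND score >= 62 → -70
student=Uma: ELSE → 116
student=Xiu: credits < 26 OR score >= 86 → 75
student=Yara: credits < 15 AND score >= 62 → -93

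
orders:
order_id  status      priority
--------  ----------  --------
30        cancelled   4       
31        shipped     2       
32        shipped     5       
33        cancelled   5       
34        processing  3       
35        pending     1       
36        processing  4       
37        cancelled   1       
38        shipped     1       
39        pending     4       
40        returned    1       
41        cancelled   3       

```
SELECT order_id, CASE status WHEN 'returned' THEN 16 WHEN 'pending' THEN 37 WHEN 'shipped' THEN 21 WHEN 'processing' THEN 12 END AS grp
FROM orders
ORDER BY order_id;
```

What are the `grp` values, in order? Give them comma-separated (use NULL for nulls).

order_id=30: (no match → NULL) → NULL
order_id=31: status='shipped' → 21
order_id=32: status='shipped' → 21
order_id=33: (no match → NULL) → NULL
order_id=34: status='processing' → 12
order_id=35: status='pending' → 37
order_id=36: status='processing' → 12
order_id=37: (no match → NULL) → NULL
order_id=38: status='shipped' → 21
order_id=39: status='pending' → 37
order_id=40: status='returned' → 16
order_id=41: (no match → NULL) → NULL

NULL, 21, 21, NULL, 12, 37, 12, NULL, 21, 37, 16, NULL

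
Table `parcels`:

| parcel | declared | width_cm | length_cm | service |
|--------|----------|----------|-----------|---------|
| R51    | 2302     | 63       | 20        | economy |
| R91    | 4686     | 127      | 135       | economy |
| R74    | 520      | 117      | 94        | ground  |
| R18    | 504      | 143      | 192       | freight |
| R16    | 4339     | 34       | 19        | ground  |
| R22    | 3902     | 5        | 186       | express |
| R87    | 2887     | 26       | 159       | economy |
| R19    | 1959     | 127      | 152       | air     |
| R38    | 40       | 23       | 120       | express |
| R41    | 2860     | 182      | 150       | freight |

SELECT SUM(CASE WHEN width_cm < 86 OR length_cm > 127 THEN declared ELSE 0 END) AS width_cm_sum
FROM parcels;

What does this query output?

parcel=R51: ✓ → 2302
parcel=R91: ✓ → 4686
parcel=R74: ✗
parcel=R18: ✓ → 504
parcel=R16: ✓ → 4339
parcel=R22: ✓ → 3902
parcel=R87: ✓ → 2887
parcel=R19: ✓ → 1959
parcel=R38: ✓ → 40
parcel=R41: ✓ → 2860
width_cm_sum = 2302 + 4686 + 504 + 4339 + 3902 + 2887 + 1959 + 40 + 2860 = 23479

23479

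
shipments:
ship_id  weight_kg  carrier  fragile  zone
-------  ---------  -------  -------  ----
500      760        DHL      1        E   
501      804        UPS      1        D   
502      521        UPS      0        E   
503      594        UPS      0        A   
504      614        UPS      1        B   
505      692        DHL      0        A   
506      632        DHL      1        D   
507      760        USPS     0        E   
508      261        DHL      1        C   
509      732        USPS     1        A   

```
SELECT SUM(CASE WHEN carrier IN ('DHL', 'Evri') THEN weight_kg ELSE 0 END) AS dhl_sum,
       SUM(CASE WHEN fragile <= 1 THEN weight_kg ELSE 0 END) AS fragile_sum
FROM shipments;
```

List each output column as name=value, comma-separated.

[dhl_sum: carrier IN ('DHL', 'Evri')]
ship_id=500: ✓ → 760
ship_id=501: ✗
ship_id=502: ✗
ship_id=503: ✗
ship_id=504: ✗
ship_id=505: ✓ → 692
ship_id=506: ✓ → 632
ship_id=507: ✗
ship_id=508: ✓ → 261
ship_id=509: ✗
dhl_sum = 760 + 692 + 632 + 261 = 2345
—
[fragile_sum: fragile <= 1]
ship_id=500: ✓ → 760
ship_id=501: ✓ → 804
ship_id=502: ✓ → 521
ship_id=503: ✓ → 594
ship_id=504: ✓ → 614
ship_id=505: ✓ → 692
ship_id=506: ✓ → 632
ship_id=507: ✓ → 760
ship_id=508: ✓ → 261
ship_id=509: ✓ → 732
fragile_sum = 760 + 804 + 521 + 594 + 614 + 692 + 632 + 760 + 261 + 732 = 6370

dhl_sum=2345, fragile_sum=6370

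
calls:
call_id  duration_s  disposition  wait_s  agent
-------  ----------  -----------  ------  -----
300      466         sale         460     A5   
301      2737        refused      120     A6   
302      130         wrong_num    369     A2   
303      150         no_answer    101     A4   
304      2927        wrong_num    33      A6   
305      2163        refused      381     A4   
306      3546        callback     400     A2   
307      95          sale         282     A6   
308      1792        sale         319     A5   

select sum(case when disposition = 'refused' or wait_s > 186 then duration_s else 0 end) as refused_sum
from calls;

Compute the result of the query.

call_id=300: ✓ → 466
call_id=301: ✓ → 2737
call_id=302: ✓ → 130
call_id=303: ✗
call_id=304: ✗
call_id=305: ✓ → 2163
call_id=306: ✓ → 3546
call_id=307: ✓ → 95
call_id=308: ✓ → 1792
refused_sum = 466 + 2737 + 130 + 2163 + 3546 + 95 + 1792 = 10929

10929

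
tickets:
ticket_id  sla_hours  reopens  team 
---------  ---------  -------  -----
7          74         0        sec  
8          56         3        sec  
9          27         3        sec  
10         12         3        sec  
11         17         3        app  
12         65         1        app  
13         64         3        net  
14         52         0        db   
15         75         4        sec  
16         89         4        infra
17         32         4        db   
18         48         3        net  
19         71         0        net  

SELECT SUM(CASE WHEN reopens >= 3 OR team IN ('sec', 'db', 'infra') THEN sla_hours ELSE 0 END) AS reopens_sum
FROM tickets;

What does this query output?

546

ticket_id=7: ✓ → 74
ticket_id=8: ✓ → 56
ticket_id=9: ✓ → 27
ticket_id=10: ✓ → 12
ticket_id=11: ✓ → 17
ticket_id=12: ✗
ticket_id=13: ✓ → 64
ticket_id=14: ✓ → 52
ticket_id=15: ✓ → 75
ticket_id=16: ✓ → 89
ticket_id=17: ✓ → 32
ticket_id=18: ✓ → 48
ticket_id=19: ✗
reopens_sum = 74 + 56 + 27 + 12 + 17 + 64 + 52 + 75 + 89 + 32 + 48 = 546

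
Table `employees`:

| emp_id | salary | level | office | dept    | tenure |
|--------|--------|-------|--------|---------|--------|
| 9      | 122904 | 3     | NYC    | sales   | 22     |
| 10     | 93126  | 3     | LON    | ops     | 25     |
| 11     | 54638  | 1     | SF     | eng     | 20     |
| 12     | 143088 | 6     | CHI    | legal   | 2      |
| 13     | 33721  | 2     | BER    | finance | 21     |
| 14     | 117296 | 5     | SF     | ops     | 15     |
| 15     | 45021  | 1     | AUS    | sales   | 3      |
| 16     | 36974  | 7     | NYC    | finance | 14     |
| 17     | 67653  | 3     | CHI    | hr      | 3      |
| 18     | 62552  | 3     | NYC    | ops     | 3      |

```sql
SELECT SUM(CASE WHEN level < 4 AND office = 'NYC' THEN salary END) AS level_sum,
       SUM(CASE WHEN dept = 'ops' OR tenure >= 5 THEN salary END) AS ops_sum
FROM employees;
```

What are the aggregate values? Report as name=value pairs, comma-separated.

level_sum=185456, ops_sum=521211

[level_sum: level < 4 AND office = 'NYC']
emp_id=9: ✓ → 122904
emp_id=10: ✗
emp_id=11: ✗
emp_id=12: ✗
emp_id=13: ✗
emp_id=14: ✗
emp_id=15: ✗
emp_id=16: ✗
emp_id=17: ✗
emp_id=18: ✓ → 62552
level_sum = 122904 + 62552 = 185456
—
[ops_sum: dept = 'ops' OR tenure >= 5]
emp_id=9: ✓ → 122904
emp_id=10: ✓ → 93126
emp_id=11: ✓ → 54638
emp_id=12: ✗
emp_id=13: ✓ → 33721
emp_id=14: ✓ → 117296
emp_id=15: ✗
emp_id=16: ✓ → 36974
emp_id=17: ✗
emp_id=18: ✓ → 62552
ops_sum = 122904 + 93126 + 54638 + 33721 + 117296 + 36974 + 62552 = 521211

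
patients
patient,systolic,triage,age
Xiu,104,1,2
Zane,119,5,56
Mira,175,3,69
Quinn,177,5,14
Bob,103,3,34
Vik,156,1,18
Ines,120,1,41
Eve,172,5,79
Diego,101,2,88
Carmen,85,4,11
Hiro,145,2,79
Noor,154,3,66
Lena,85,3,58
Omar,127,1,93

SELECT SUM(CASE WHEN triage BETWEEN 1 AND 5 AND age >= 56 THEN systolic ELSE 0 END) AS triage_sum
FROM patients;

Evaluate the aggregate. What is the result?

1078

patient=Xiu: ✗
patient=Zane: ✓ → 119
patient=Mira: ✓ → 175
patient=Quinn: ✗
patient=Bob: ✗
patient=Vik: ✗
patient=Ines: ✗
patient=Eve: ✓ → 172
patient=Diego: ✓ → 101
patient=Carmen: ✗
patient=Hiro: ✓ → 145
patient=Noor: ✓ → 154
patient=Lena: ✓ → 85
patient=Omar: ✓ → 127
triage_sum = 119 + 175 + 172 + 101 + 145 + 154 + 85 + 127 = 1078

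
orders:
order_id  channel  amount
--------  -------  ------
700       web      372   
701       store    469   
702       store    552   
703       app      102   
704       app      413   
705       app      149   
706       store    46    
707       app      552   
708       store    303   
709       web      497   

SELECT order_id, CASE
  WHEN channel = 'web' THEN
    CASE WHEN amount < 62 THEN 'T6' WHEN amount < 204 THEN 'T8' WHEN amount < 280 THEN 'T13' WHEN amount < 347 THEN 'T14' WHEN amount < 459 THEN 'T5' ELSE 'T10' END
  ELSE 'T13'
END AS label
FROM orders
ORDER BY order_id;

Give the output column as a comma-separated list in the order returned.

T5, T13, T13, T13, T13, T13, T13, T13, T13, T10

order_id=700: channel='web' → inner[amount < 459] → T5
order_id=701: channel='store' → outer ELSE → T13
order_id=702: channel='store' → outer ELSE → T13
order_id=703: channel='app' → outer ELSE → T13
order_id=704: channel='app' → outer ELSE → T13
order_id=705: channel='app' → outer ELSE → T13
order_id=706: channel='store' → outer ELSE → T13
order_id=707: channel='app' → outer ELSE → T13
order_id=708: channel='store' → outer ELSE → T13
order_id=709: channel='web' → inner[ELSE] → T10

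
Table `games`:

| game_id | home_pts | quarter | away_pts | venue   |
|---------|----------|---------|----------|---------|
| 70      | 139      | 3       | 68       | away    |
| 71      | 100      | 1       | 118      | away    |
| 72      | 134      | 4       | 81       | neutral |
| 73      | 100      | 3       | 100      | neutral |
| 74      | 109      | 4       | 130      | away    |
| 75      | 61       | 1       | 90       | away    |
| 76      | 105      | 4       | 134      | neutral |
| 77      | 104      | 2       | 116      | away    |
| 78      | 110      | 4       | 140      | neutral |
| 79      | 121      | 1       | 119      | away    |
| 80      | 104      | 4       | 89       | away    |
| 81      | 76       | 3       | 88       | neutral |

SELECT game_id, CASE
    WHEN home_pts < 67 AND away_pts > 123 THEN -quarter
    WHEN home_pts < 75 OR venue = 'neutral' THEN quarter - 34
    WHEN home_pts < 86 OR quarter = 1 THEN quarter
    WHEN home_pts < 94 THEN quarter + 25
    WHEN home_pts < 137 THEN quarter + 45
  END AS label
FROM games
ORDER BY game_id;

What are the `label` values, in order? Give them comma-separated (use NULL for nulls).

NULL, 1, -30, -31, 49, -33, -30, 47, -30, 1, 49, -31

game_id=70: (no match → NULL) → NULL
game_id=71: home_pts < 86 OR quarter = 1 → 1
game_id=72: home_pts < 75 OR venue = 'neutral' → -30
game_id=73: home_pts < 75 OR venue = 'neutral' → -31
game_id=74: home_pts < 137 → 49
game_id=75: home_pts < 75 OR venue = 'neutral' → -33
game_id=76: home_pts < 75 OR venue = 'neutral' → -30
game_id=77: home_pts < 137 → 47
game_id=78: home_pts < 75 OR venue = 'neutral' → -30
game_id=79: home_pts < 86 OR quarter = 1 → 1
game_id=80: home_pts < 137 → 49
game_id=81: home_pts < 75 OR venue = 'neutral' → -31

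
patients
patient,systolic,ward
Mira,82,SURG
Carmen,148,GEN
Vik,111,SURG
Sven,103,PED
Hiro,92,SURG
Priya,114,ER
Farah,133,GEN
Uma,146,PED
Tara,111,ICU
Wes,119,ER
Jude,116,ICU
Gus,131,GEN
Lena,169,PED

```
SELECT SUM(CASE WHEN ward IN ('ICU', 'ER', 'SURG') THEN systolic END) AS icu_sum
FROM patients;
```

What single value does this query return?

745

patient=Mira: ✓ → 82
patient=Carmen: ✗
patient=Vik: ✓ → 111
patient=Sven: ✗
patient=Hiro: ✓ → 92
patient=Priya: ✓ → 114
patient=Farah: ✗
patient=Uma: ✗
patient=Tara: ✓ → 111
patient=Wes: ✓ → 119
patient=Jude: ✓ → 116
patient=Gus: ✗
patient=Lena: ✗
icu_sum = 82 + 111 + 92 + 114 + 111 + 119 + 116 = 745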